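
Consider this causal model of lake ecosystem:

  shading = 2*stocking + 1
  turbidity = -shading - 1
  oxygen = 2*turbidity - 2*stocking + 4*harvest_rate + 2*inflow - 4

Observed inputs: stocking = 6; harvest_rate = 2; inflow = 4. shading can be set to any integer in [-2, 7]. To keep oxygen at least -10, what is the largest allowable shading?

Intervening on shading fixes its value directly, overriding its dependence on stocking.
Substituting into the oxygen equation gives oxygen = -2*shading - 2.
Require -2*shading - 2 ≥ -10, so shading ≤ 4.
The largest integer in [-2, 7] satisfying this is 4.

shading = 4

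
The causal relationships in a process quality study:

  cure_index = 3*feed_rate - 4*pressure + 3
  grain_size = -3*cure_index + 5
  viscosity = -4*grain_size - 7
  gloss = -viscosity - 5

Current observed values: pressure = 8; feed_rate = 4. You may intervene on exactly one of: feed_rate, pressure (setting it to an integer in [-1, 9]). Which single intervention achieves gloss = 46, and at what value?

Intervening on feed_rate: with other inputs at their observed values, gloss = -36*feed_rate + 370. Solving for 46 gives feed_rate = 9, within [-1, 9].
Intervening on pressure: gloss = 48*pressure - 158. Reaching 46 requires pressure = 17/4, not an integer.

set feed_rate = 9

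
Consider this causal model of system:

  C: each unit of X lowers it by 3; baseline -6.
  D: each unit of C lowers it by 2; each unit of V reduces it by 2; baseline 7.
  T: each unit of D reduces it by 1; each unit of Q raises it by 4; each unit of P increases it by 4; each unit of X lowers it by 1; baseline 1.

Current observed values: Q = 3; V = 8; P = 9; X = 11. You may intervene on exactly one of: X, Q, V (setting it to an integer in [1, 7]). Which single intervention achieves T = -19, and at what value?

set Q = 6

Intervening on X: T = -7*X + 46. Reaching -19 requires X = 65/7, not an integer.
Intervening on Q: with other inputs at their observed values, T = 4*Q - 43. Solving for -19 gives Q = 6, within [1, 7].
Intervening on V: T = 2*V - 47. Reaching -19 requires V = 14, outside [1, 7].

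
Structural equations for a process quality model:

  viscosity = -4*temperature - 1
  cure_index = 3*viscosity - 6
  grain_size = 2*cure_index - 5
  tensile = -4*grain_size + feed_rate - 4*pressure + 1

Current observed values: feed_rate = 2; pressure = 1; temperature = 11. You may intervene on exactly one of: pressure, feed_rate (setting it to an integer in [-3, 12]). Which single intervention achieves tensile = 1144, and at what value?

Intervening on pressure: tensile = -4*pressure + 1151. Reaching 1144 requires pressure = 7/4, not an integer.
Intervening on feed_rate: with other inputs at their observed values, tensile = feed_rate + 1145. Solving for 1144 gives feed_rate = -1, within [-3, 12].

set feed_rate = -1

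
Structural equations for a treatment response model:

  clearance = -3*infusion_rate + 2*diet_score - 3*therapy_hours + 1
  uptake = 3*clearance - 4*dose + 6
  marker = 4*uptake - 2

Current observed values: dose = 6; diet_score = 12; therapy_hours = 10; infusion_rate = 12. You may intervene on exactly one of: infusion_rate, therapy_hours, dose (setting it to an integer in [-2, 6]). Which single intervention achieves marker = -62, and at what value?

set infusion_rate = -2

Intervening on infusion_rate: with other inputs at their observed values, marker = -36*infusion_rate - 134. Solving for -62 gives infusion_rate = -2, within [-2, 6].
Intervening on therapy_hours: marker = -36*therapy_hours - 206. Reaching -62 requires therapy_hours = -4, outside [-2, 6].
Intervening on dose: marker = -16*dose - 470. Reaching -62 requires dose = -51/2, not an integer.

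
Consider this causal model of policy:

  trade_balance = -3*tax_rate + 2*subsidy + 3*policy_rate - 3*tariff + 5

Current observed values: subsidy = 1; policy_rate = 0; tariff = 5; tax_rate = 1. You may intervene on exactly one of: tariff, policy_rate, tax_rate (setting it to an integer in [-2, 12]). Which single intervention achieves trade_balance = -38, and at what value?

Intervening on tariff: trade_balance = -3*tariff + 4. Reaching -38 requires tariff = 14, outside [-2, 12].
Intervening on policy_rate: trade_balance = 3*policy_rate - 11. Reaching -38 requires policy_rate = -9, outside [-2, 12].
Intervening on tax_rate: with other inputs at their observed values, trade_balance = -3*tax_rate - 8. Solving for -38 gives tax_rate = 10, within [-2, 12].

set tax_rate = 10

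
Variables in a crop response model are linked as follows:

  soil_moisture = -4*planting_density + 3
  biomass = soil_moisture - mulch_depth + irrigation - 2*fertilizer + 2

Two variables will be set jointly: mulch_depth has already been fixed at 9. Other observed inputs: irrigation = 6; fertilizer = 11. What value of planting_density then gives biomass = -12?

planting_density = -2

With mulch_depth held at 9:
Substituting into the biomass equation gives biomass = -4*planting_density - 20.
Solve -4*planting_density - 20 = -12: planting_density = (-12 + 20) / -4 = -2.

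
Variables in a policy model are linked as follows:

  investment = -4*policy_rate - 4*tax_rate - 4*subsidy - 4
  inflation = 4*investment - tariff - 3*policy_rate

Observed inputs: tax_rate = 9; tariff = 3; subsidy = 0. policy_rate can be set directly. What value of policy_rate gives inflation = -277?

policy_rate = 6

Substituting into the investment equation gives investment = -4*policy_rate - 40.
This gives inflation = -19*policy_rate - 163.
Solve -19*policy_rate - 163 = -277: policy_rate = (-277 + 163) / -19 = 6.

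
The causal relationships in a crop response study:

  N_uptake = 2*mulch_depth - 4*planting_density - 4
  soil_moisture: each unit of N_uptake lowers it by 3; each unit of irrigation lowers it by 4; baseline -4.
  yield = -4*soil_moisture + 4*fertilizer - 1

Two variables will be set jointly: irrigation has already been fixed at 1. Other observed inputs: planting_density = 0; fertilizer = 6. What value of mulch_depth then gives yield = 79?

With irrigation held at 1:
Substituting into the N_uptake equation gives N_uptake = 2*mulch_depth - 4.
Substituting into the soil_moisture equation gives soil_moisture = -6*mulch_depth + 4.
Substituting into the yield equation gives yield = 24*mulch_depth + 7.
Solve 24*mulch_depth + 7 = 79: mulch_depth = (79 - 7) / 24 = 3.

mulch_depth = 3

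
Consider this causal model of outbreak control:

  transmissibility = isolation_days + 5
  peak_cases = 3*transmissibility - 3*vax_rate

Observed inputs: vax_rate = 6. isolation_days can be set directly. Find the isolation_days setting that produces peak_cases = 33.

isolation_days = 12

Substituting into the peak_cases equation gives peak_cases = 3*isolation_days - 3.
Solve 3*isolation_days - 3 = 33: isolation_days = (33 + 3) / 3 = 12.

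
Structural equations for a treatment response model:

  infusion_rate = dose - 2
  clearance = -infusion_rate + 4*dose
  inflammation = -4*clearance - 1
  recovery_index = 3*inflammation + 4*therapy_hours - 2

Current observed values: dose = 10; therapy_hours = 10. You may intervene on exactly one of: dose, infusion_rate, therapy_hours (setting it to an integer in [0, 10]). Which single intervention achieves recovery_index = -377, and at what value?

Intervening on dose: recovery_index = -36*dose + 11. Reaching -377 requires dose = 97/9, not an integer.
Intervening on infusion_rate: recovery_index = 12*infusion_rate - 445. Reaching -377 requires infusion_rate = 17/3, not an integer.
Intervening on therapy_hours: with other inputs at their observed values, recovery_index = 4*therapy_hours - 389. Solving for -377 gives therapy_hours = 3, within [0, 10].

set therapy_hours = 3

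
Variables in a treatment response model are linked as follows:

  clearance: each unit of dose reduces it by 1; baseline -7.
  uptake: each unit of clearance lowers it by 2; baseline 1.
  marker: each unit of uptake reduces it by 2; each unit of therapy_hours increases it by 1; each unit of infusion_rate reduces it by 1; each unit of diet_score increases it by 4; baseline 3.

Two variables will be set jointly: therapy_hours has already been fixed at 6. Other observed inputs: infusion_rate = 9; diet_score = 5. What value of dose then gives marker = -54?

dose = 11

With therapy_hours held at 6:
Substituting into the uptake equation gives uptake = 2*dose + 15.
This gives marker = -4*dose - 10.
Solve -4*dose - 10 = -54: dose = (-54 + 10) / -4 = 11.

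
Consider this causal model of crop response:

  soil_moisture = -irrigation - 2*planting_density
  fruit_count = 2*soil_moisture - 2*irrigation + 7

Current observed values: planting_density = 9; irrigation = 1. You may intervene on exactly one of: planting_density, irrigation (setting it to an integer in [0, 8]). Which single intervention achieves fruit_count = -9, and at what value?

set planting_density = 3

Intervening on planting_density: with other inputs at their observed values, fruit_count = -4*planting_density + 3. Solving for -9 gives planting_density = 3, within [0, 8].
Intervening on irrigation: fruit_count = -4*irrigation - 29. Reaching -9 requires irrigation = -5, outside [0, 8].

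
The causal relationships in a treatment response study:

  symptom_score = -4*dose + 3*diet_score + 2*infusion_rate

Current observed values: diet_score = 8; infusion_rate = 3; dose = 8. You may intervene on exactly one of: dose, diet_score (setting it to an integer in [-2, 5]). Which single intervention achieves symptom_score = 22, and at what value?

set dose = 2

Intervening on dose: with other inputs at their observed values, symptom_score = -4*dose + 30. Solving for 22 gives dose = 2, within [-2, 5].
Intervening on diet_score: symptom_score = 3*diet_score - 26. Reaching 22 requires diet_score = 16, outside [-2, 5].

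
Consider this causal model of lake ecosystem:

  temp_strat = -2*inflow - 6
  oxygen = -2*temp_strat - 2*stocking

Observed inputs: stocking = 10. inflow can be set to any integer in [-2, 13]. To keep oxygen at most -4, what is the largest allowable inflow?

Substituting into the oxygen equation gives oxygen = 4*inflow - 8.
Require 4*inflow - 8 ≤ -4, so inflow ≤ 1.
The largest integer in [-2, 13] satisfying this is 1.

inflow = 1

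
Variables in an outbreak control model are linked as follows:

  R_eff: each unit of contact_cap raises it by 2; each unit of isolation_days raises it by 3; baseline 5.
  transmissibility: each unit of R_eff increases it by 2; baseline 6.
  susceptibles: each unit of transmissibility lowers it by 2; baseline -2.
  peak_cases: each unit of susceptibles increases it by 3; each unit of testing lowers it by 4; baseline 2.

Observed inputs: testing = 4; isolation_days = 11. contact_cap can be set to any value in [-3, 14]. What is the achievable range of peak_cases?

Substituting into the R_eff equation gives R_eff = 2*contact_cap + 38.
Substituting into the transmissibility equation gives transmissibility = 4*contact_cap + 82.
Substituting into the susceptibles equation gives susceptibles = -8*contact_cap - 166.
This gives peak_cases = -24*contact_cap - 512.
Linear in contact_cap, so extremes are at the endpoints: contact_cap = -3 gives peak_cases = -440; contact_cap = 14 gives peak_cases = -848.

-848 to -440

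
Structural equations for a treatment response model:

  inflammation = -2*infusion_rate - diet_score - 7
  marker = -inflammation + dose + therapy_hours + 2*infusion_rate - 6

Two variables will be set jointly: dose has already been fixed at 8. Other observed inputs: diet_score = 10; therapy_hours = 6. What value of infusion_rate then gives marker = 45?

With dose held at 8:
Substituting into the inflammation equation gives inflammation = -2*infusion_rate - 17.
So marker = 4*infusion_rate + 25.
Solve 4*infusion_rate + 25 = 45: infusion_rate = (45 - 25) / 4 = 5.

infusion_rate = 5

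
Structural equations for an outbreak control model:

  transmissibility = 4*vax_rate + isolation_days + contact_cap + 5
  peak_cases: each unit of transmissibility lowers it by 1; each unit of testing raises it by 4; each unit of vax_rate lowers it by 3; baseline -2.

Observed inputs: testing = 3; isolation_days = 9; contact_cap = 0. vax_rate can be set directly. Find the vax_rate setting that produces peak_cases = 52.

Substituting into the transmissibility equation gives transmissibility = 4*vax_rate + 14.
Substituting into the peak_cases equation gives peak_cases = -7*vax_rate - 4.
Solve -7*vax_rate - 4 = 52: vax_rate = (52 + 4) / -7 = -8.

vax_rate = -8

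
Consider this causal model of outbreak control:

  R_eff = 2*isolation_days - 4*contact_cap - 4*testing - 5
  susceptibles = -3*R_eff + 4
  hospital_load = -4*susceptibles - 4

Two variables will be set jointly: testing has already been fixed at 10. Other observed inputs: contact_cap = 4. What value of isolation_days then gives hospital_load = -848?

With testing held at 10:
Substituting into the R_eff equation gives R_eff = 2*isolation_days - 61.
Substituting into the susceptibles equation gives susceptibles = -6*isolation_days + 187.
This gives hospital_load = 24*isolation_days - 752.
Solve 24*isolation_days - 752 = -848: isolation_days = (-848 + 752) / 24 = -4.

isolation_days = -4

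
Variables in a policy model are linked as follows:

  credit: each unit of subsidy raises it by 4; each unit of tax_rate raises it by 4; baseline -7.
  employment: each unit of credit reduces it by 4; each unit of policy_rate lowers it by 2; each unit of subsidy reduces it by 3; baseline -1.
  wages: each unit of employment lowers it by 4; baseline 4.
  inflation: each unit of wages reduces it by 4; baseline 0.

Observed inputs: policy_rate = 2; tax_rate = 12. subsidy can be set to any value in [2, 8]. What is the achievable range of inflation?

-5152 to -3328

Substituting into the credit equation gives credit = 4*subsidy + 41.
Substituting into the employment equation gives employment = -19*subsidy - 169.
Substituting into the wages equation gives wages = 76*subsidy + 680.
This gives inflation = -304*subsidy - 2720.
Linear in subsidy, so extremes are at the endpoints: subsidy = 2 gives inflation = -3328; subsidy = 8 gives inflation = -5152.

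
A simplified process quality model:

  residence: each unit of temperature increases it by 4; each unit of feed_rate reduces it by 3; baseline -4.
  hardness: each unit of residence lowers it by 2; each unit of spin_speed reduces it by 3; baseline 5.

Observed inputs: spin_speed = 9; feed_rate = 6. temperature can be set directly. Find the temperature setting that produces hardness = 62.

Substituting into the residence equation gives residence = 4*temperature - 22.
hardness becomes -8*temperature + 22.
Solve -8*temperature + 22 = 62: temperature = (62 - 22) / -8 = -5.

temperature = -5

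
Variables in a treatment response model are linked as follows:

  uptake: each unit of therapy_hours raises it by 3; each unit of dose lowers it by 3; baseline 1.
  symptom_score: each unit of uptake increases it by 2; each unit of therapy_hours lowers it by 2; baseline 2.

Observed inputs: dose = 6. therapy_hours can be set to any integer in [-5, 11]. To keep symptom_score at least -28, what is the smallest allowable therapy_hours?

therapy_hours = 1

Substituting into the uptake equation gives uptake = 3*therapy_hours - 17.
So symptom_score = 4*therapy_hours - 32.
Require 4*therapy_hours - 32 ≥ -28, so therapy_hours ≥ 1.
The smallest integer in [-5, 11] satisfying this is 1.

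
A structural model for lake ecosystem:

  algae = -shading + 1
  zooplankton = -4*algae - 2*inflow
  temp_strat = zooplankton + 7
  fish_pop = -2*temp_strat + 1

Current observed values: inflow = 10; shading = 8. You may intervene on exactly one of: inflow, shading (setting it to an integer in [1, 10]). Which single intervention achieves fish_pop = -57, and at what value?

Intervening on inflow: with other inputs at their observed values, fish_pop = 4*inflow - 69. Solving for -57 gives inflow = 3, within [1, 10].
Intervening on shading: fish_pop = -8*shading + 35. Reaching -57 requires shading = 23/2, not an integer.

set inflow = 3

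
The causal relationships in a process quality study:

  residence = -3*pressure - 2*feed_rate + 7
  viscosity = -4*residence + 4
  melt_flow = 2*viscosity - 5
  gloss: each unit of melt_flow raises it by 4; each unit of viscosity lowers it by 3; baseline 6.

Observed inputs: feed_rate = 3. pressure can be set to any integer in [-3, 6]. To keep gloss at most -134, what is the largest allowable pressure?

Substituting into the residence equation gives residence = -3*pressure + 1.
Substituting into the viscosity equation gives viscosity = 12*pressure.
melt_flow becomes 24*pressure - 5.
Substituting into the gloss equation gives gloss = 60*pressure - 14.
Require 60*pressure - 14 ≤ -134, so pressure ≤ -2.
The largest integer in [-3, 6] satisfying this is -2.

pressure = -2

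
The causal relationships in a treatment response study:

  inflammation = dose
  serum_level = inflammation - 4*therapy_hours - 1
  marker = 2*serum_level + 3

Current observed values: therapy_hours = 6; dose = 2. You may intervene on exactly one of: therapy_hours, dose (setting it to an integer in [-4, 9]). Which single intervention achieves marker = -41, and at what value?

set dose = 3

Intervening on therapy_hours: marker = -8*therapy_hours + 5. Reaching -41 requires therapy_hours = 23/4, not an integer.
Intervening on dose: with other inputs at their observed values, marker = 2*dose - 47. Solving for -41 gives dose = 3, within [-4, 9].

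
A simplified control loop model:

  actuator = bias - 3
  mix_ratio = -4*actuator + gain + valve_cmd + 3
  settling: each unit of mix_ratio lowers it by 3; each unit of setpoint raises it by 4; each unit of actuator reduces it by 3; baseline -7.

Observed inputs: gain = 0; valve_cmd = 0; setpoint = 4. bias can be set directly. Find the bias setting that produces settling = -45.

bias = -2

Substituting into the mix_ratio equation gives mix_ratio = -4*bias + 15.
So settling = 9*bias - 27.
Solve 9*bias - 27 = -45: bias = (-45 + 27) / 9 = -2.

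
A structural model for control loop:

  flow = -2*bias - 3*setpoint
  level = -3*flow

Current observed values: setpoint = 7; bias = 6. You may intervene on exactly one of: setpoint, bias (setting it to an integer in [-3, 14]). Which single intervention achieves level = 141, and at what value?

set bias = 13

Intervening on setpoint: level = 9*setpoint + 36. Reaching 141 requires setpoint = 35/3, not an integer.
Intervening on bias: with other inputs at their observed values, level = 6*bias + 63. Solving for 141 gives bias = 13, within [-3, 14].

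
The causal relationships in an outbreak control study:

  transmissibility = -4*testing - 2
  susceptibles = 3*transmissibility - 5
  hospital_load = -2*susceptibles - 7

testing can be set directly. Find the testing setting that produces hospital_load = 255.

testing = 10

Substituting into the susceptibles equation gives susceptibles = -12*testing - 11.
Substituting into the hospital_load equation gives hospital_load = 24*testing + 15.
Solve 24*testing + 15 = 255: testing = (255 - 15) / 24 = 10.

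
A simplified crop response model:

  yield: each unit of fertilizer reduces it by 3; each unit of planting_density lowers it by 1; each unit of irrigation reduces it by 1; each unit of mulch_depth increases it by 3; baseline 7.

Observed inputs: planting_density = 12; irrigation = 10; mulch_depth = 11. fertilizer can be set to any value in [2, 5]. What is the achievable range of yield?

3 to 12

Substituting into the yield equation gives yield = -3*fertilizer + 18.
Linear in fertilizer, so extremes are at the endpoints: fertilizer = 2 gives yield = 12; fertilizer = 5 gives yield = 3.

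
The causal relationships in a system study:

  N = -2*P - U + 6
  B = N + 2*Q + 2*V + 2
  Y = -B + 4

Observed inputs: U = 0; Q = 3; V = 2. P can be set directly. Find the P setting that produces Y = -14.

Substituting into the N equation gives N = -2*P + 6.
So B = -2*P + 18.
So Y = 2*P - 14.
Solve 2*P - 14 = -14: P = (-14 + 14) / 2 = 0.

P = 0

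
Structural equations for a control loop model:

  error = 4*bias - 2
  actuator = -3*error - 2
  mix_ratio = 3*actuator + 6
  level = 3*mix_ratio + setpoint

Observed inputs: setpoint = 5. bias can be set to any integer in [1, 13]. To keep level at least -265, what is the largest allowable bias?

Substituting into the actuator equation gives actuator = -12*bias + 4.
Substituting into the mix_ratio equation gives mix_ratio = -36*bias + 18.
So level = -108*bias + 59.
Require -108*bias + 59 ≥ -265, so bias ≤ 3.
The largest integer in [1, 13] satisfying this is 3.

bias = 3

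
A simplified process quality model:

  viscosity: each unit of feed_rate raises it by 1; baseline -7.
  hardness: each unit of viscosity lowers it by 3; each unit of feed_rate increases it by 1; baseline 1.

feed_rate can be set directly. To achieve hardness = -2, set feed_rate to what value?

Substituting into the hardness equation gives hardness = -2*feed_rate + 22.
Solve -2*feed_rate + 22 = -2: feed_rate = (-2 - 22) / -2 = 12.

feed_rate = 12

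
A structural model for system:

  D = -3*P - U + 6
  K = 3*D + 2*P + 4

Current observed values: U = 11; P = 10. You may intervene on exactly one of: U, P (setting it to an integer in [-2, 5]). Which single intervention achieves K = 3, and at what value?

set P = -2

Intervening on U: K = -3*U - 48. Reaching 3 requires U = -17, outside [-2, 5].
Intervening on P: with other inputs at their observed values, K = -7*P - 11. Solving for 3 gives P = -2, within [-2, 5].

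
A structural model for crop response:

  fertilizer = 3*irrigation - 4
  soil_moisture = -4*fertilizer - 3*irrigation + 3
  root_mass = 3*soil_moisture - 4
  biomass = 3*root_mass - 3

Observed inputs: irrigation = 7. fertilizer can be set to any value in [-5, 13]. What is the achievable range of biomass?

Intervening on fertilizer fixes its value directly, overriding its dependence on irrigation.
Substituting into the soil_moisture equation gives soil_moisture = -4*fertilizer - 18.
Substituting into the root_mass equation gives root_mass = -12*fertilizer - 58.
So biomass = -36*fertilizer - 177.
Linear in fertilizer, so extremes are at the endpoints: fertilizer = -5 gives biomass = 3; fertilizer = 13 gives biomass = -645.

-645 to 3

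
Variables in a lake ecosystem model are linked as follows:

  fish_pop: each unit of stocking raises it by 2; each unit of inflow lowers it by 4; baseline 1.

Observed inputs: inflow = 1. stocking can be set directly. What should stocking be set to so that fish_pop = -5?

stocking = -1

Substituting into the fish_pop equation gives fish_pop = 2*stocking - 3.
Solve 2*stocking - 3 = -5: stocking = (-5 + 3) / 2 = -1.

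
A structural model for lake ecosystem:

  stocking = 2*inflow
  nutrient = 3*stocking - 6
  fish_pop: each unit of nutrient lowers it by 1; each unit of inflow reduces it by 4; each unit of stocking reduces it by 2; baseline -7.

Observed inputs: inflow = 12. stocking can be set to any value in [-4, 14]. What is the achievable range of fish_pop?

Intervening on stocking fixes its value directly, overriding its dependence on inflow.
Substituting into the fish_pop equation gives fish_pop = -5*stocking - 49.
Linear in stocking, so extremes are at the endpoints: stocking = -4 gives fish_pop = -29; stocking = 14 gives fish_pop = -119.

-119 to -29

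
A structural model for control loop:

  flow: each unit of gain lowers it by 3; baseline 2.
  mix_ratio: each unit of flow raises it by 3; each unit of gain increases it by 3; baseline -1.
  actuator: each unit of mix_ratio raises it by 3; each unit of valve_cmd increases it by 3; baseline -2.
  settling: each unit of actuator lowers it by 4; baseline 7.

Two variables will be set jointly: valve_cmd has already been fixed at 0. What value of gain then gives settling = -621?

gain = -8

With valve_cmd held at 0:
Substituting into the mix_ratio equation gives mix_ratio = -6*gain + 5.
actuator becomes -18*gain + 13.
Substituting into the settling equation gives settling = 72*gain - 45.
Solve 72*gain - 45 = -621: gain = (-621 + 45) / 72 = -8.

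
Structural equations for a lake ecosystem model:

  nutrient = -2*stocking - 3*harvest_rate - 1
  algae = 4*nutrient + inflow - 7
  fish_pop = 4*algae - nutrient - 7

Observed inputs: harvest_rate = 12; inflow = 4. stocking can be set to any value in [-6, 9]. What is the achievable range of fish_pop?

-844 to -394

Substituting into the nutrient equation gives nutrient = -2*stocking - 37.
So algae = -8*stocking - 151.
This gives fish_pop = -30*stocking - 574.
Linear in stocking, so extremes are at the endpoints: stocking = -6 gives fish_pop = -394; stocking = 9 gives fish_pop = -844.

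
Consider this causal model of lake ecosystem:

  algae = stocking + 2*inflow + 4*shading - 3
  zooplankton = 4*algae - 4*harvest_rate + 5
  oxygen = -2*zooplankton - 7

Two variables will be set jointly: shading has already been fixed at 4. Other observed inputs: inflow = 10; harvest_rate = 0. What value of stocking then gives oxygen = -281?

With shading held at 4:
Substituting into the algae equation gives algae = stocking + 33.
This gives zooplankton = 4*stocking + 137.
So oxygen = -8*stocking - 281.
Solve -8*stocking - 281 = -281: stocking = (-281 + 281) / -8 = 0.

stocking = 0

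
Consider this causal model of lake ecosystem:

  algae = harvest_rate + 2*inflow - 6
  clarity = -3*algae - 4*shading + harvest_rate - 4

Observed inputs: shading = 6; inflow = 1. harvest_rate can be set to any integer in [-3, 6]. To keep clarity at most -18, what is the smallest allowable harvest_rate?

Substituting into the algae equation gives algae = harvest_rate - 4.
Substituting into the clarity equation gives clarity = -2*harvest_rate - 16.
Require -2*harvest_rate - 16 ≤ -18, so harvest_rate ≥ 1.
The smallest integer in [-3, 6] satisfying this is 1.

harvest_rate = 1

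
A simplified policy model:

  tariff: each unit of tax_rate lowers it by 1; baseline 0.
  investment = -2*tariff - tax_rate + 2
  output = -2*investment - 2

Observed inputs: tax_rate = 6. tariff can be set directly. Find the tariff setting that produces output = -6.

tariff = -3

Intervening on tariff fixes its value directly, overriding its dependence on tax_rate.
Substituting into the investment equation gives investment = -2*tariff - 4.
This gives output = 4*tariff + 6.
Solve 4*tariff + 6 = -6: tariff = (-6 - 6) / 4 = -3.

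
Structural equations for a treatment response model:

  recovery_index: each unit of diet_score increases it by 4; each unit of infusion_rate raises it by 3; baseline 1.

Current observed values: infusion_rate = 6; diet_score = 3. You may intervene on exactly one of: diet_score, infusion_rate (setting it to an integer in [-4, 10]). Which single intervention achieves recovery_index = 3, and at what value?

set diet_score = -4

Intervening on diet_score: with other inputs at their observed values, recovery_index = 4*diet_score + 19. Solving for 3 gives diet_score = -4, within [-4, 10].
Intervening on infusion_rate: recovery_index = 3*infusion_rate + 13. Reaching 3 requires infusion_rate = -10/3, not an integer.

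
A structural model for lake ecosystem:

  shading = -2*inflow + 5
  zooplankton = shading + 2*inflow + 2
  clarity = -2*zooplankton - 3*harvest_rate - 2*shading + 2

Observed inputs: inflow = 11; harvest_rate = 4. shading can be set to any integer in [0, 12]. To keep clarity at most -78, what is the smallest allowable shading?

Intervening on shading fixes its value directly, overriding its dependence on inflow.
Substituting into the zooplankton equation gives zooplankton = shading + 24.
clarity becomes -4*shading - 58.
Require -4*shading - 58 ≤ -78, so shading ≥ 5.
The smallest integer in [0, 12] satisfying this is 5.

shading = 5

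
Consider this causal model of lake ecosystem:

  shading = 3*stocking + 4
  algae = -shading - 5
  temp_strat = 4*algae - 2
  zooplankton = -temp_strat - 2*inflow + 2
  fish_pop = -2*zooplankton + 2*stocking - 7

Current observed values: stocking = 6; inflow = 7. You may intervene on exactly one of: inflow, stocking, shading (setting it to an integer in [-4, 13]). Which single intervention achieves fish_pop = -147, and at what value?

set stocking = 4

Intervening on inflow: fish_pop = 4*inflow - 219. Reaching -147 requires inflow = 18, outside [-4, 13].
Intervening on stocking: with other inputs at their observed values, fish_pop = -22*stocking - 59. Solving for -147 gives stocking = 4, within [-4, 13].
Intervening on shading: fish_pop = -8*shading - 15. Reaching -147 requires shading = 33/2, not an integer.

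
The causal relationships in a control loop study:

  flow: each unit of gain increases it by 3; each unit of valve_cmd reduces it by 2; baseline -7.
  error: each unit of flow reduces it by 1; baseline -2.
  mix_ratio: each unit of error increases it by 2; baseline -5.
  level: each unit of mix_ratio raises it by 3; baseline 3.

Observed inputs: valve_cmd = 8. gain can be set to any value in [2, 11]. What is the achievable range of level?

-84 to 78

Substituting into the flow equation gives flow = 3*gain - 23.
This gives error = -3*gain + 21.
So mix_ratio = -6*gain + 37.
level becomes -18*gain + 114.
Linear in gain, so extremes are at the endpoints: gain = 2 gives level = 78; gain = 11 gives level = -84.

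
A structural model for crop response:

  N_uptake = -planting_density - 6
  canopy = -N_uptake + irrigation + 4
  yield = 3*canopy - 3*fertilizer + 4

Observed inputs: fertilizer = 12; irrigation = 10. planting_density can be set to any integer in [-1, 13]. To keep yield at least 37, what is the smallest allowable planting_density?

planting_density = 3

Substituting into the canopy equation gives canopy = planting_density + 20.
Substituting into the yield equation gives yield = 3*planting_density + 28.
Require 3*planting_density + 28 ≥ 37, so planting_density ≥ 3.
The smallest integer in [-1, 13] satisfying this is 3.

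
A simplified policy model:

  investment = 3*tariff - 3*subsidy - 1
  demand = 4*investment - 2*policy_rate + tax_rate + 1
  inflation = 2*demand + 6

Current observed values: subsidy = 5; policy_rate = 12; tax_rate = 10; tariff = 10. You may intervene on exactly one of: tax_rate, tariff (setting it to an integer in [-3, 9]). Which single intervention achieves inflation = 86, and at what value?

set tax_rate = 7

Intervening on tax_rate: with other inputs at their observed values, inflation = 2*tax_rate + 72. Solving for 86 gives tax_rate = 7, within [-3, 9].
Intervening on tariff: inflation = 24*tariff - 148. Reaching 86 requires tariff = 39/4, not an integer.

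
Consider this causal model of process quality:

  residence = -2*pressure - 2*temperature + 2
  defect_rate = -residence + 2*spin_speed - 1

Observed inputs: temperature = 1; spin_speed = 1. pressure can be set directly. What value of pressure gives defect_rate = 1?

Substituting into the residence equation gives residence = -2*pressure.
So defect_rate = 2*pressure + 1.
Solve 2*pressure + 1 = 1: pressure = (1 - 1) / 2 = 0.

pressure = 0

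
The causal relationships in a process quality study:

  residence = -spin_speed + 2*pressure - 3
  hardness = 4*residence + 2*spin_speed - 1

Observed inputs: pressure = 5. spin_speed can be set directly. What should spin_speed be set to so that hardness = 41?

spin_speed = -7

Substituting into the residence equation gives residence = -spin_speed + 7.
Substituting into the hardness equation gives hardness = -2*spin_speed + 27.
Solve -2*spin_speed + 27 = 41: spin_speed = (41 - 27) / -2 = -7.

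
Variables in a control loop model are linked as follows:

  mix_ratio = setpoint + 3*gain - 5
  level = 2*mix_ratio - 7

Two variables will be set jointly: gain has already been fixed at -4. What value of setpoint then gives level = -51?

setpoint = -5

With gain held at -4:
Substituting into the mix_ratio equation gives mix_ratio = setpoint - 17.
Substituting into the level equation gives level = 2*setpoint - 41.
Solve 2*setpoint - 41 = -51: setpoint = (-51 + 41) / 2 = -5.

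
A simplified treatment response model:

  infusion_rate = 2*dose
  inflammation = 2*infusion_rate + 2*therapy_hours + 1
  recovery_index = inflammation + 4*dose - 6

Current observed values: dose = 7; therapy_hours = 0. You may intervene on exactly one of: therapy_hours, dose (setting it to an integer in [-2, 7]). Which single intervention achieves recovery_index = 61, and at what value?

set therapy_hours = 5

Intervening on therapy_hours: with other inputs at their observed values, recovery_index = 2*therapy_hours + 51. Solving for 61 gives therapy_hours = 5, within [-2, 7].
Intervening on dose: recovery_index = 8*dose - 5. Reaching 61 requires dose = 33/4, not an integer.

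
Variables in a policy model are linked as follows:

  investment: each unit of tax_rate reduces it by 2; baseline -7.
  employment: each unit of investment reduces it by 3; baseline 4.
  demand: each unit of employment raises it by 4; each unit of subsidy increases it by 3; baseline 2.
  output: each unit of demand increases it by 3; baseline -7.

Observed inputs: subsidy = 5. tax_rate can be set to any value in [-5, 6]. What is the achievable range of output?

Substituting into the employment equation gives employment = 6*tax_rate + 25.
Substituting into the demand equation gives demand = 24*tax_rate + 117.
output becomes 72*tax_rate + 344.
Linear in tax_rate, so extremes are at the endpoints: tax_rate = -5 gives output = -16; tax_rate = 6 gives output = 776.

-16 to 776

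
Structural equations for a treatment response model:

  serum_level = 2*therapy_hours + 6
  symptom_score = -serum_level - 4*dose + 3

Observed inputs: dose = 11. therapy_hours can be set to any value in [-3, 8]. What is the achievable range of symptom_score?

Substituting into the symptom_score equation gives symptom_score = -2*therapy_hours - 47.
Linear in therapy_hours, so extremes are at the endpoints: therapy_hours = -3 gives symptom_score = -41; therapy_hours = 8 gives symptom_score = -63.

-63 to -41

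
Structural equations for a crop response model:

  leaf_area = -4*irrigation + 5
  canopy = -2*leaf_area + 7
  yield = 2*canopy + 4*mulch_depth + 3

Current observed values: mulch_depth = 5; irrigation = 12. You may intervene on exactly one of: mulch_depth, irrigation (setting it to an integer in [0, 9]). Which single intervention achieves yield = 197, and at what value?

Intervening on mulch_depth: with other inputs at their observed values, yield = 4*mulch_depth + 189. Solving for 197 gives mulch_depth = 2, within [0, 9].
Intervening on irrigation: yield = 16*irrigation + 17. Reaching 197 requires irrigation = 45/4, not an integer.

set mulch_depth = 2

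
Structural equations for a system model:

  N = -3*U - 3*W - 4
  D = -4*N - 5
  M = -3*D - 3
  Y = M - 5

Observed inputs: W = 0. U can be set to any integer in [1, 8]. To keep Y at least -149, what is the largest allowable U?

Substituting into the N equation gives N = -3*U - 4.
Substituting into the D equation gives D = 12*U + 11.
This gives M = -36*U - 36.
Substituting into the Y equation gives Y = -36*U - 41.
Require -36*U - 41 ≥ -149, so U ≤ 3.
The largest integer in [1, 8] satisfying this is 3.

U = 3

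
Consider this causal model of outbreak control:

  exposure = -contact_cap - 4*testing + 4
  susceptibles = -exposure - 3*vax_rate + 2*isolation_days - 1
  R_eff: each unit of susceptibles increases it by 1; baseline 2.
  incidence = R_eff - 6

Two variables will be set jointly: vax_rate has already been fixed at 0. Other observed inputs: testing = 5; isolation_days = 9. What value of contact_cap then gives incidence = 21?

With vax_rate held at 0:
Substituting into the exposure equation gives exposure = -contact_cap - 16.
So susceptibles = contact_cap + 33.
R_eff becomes contact_cap + 35.
This gives incidence = contact_cap + 29.
Solve contact_cap + 29 = 21: contact_cap = (21 - 29) / 1 = -8.

contact_cap = -8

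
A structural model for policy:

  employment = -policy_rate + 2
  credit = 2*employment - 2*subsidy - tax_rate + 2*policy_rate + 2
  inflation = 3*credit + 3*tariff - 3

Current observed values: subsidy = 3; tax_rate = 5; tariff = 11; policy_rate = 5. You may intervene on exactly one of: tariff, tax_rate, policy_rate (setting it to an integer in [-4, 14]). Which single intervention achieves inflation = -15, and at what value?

Intervening on tariff: with other inputs at their observed values, inflation = 3*tariff - 18. Solving for -15 gives tariff = 1, within [-4, 14].
Intervening on tax_rate: inflation = -3*tax_rate + 30. Reaching -15 requires tax_rate = 15, outside [-4, 14].
Intervening on policy_rate: the paths from policy_rate to inflation cancel (net effect zero), leaving inflation = 15; -15 is unreachable this way.

set tariff = 1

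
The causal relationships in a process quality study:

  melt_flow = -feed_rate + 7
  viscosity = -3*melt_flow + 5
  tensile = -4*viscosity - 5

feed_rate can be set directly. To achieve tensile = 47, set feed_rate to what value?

Substituting into the viscosity equation gives viscosity = 3*feed_rate - 16.
So tensile = -12*feed_rate + 59.
Solve -12*feed_rate + 59 = 47: feed_rate = (47 - 59) / -12 = 1.

feed_rate = 1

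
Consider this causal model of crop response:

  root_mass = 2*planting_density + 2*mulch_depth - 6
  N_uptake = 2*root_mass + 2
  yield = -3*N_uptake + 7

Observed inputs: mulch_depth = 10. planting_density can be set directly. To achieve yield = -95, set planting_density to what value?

planting_density = 1

Substituting into the root_mass equation gives root_mass = 2*planting_density + 14.
So N_uptake = 4*planting_density + 30.
Substituting into the yield equation gives yield = -12*planting_density - 83.
Solve -12*planting_density - 83 = -95: planting_density = (-95 + 83) / -12 = 1.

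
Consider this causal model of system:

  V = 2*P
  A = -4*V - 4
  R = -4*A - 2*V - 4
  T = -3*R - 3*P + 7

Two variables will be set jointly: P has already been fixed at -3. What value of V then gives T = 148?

V = -4

With P held at -3:
Intervening on V fixes its value directly, overriding its dependence on P.
Substituting into the R equation gives R = 14*V + 12.
T becomes -42*V - 20.
Solve -42*V - 20 = 148: V = (148 + 20) / -42 = -4.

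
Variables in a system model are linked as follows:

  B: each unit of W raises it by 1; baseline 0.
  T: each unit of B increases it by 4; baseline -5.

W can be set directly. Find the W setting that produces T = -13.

W = -2

Substituting into the T equation gives T = 4*W - 5.
Solve 4*W - 5 = -13: W = (-13 + 5) / 4 = -2.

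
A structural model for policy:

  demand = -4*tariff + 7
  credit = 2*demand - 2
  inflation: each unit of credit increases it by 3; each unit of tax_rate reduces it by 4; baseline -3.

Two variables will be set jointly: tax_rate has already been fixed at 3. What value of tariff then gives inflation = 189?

tariff = -7

With tax_rate held at 3:
Substituting into the credit equation gives credit = -8*tariff + 12.
inflation becomes -24*tariff + 21.
Solve -24*tariff + 21 = 189: tariff = (189 - 21) / -24 = -7.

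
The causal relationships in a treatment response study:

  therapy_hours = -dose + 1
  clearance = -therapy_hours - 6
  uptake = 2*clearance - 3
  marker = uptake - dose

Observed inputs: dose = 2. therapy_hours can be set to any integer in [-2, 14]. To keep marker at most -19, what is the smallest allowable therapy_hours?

Intervening on therapy_hours fixes its value directly, overriding its dependence on dose.
Substituting into the uptake equation gives uptake = -2*therapy_hours - 15.
marker becomes -2*therapy_hours - 17.
Require -2*therapy_hours - 17 ≤ -19, so therapy_hours ≥ 1.
The smallest integer in [-2, 14] satisfying this is 1.

therapy_hours = 1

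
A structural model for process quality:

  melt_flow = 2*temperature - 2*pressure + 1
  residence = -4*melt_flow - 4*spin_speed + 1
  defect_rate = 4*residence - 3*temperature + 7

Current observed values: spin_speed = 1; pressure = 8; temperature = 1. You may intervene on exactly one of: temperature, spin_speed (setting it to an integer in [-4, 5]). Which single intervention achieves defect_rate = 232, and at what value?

Intervening on temperature: defect_rate = -35*temperature + 235. Reaching 232 requires temperature = 3/35, not an integer.
Intervening on spin_speed: with other inputs at their observed values, defect_rate = -16*spin_speed + 216. Solving for 232 gives spin_speed = -1, within [-4, 5].

set spin_speed = -1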